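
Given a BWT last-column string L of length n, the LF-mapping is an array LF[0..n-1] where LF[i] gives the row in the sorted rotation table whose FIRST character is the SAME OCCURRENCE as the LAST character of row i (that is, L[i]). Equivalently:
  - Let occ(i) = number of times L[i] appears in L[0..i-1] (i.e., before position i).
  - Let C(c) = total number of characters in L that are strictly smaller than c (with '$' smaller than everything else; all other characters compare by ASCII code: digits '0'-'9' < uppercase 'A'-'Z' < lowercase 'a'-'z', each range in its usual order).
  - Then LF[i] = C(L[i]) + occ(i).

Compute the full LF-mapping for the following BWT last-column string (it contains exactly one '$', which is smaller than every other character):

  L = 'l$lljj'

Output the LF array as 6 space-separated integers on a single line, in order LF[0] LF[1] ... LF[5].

Answer: 3 0 4 5 1 2

Derivation:
Char counts: '$':1, 'j':2, 'l':3
C (first-col start): C('$')=0, C('j')=1, C('l')=3
L[0]='l': occ=0, LF[0]=C('l')+0=3+0=3
L[1]='$': occ=0, LF[1]=C('$')+0=0+0=0
L[2]='l': occ=1, LF[2]=C('l')+1=3+1=4
L[3]='l': occ=2, LF[3]=C('l')+2=3+2=5
L[4]='j': occ=0, LF[4]=C('j')+0=1+0=1
L[5]='j': occ=1, LF[5]=C('j')+1=1+1=2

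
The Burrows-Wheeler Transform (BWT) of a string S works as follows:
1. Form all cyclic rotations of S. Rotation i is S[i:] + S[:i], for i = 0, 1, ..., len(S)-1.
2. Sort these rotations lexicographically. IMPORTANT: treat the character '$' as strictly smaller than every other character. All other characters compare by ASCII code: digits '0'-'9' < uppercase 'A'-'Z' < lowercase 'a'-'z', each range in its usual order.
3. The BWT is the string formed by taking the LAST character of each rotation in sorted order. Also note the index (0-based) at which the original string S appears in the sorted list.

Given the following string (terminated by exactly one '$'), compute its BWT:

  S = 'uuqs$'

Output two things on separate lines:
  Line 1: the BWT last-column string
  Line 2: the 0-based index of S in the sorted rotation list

All 5 rotations (rotation i = S[i:]+S[:i]):
  rot[0] = uuqs$
  rot[1] = uqs$u
  rot[2] = qs$uu
  rot[3] = s$uuq
  rot[4] = $uuqs
Sorted (with $ < everything):
  sorted[0] = $uuqs  (last char: 's')
  sorted[1] = qs$uu  (last char: 'u')
  sorted[2] = s$uuq  (last char: 'q')
  sorted[3] = uqs$u  (last char: 'u')
  sorted[4] = uuqs$  (last char: '$')
Last column: suqu$
Original string S is at sorted index 4

Answer: suqu$
4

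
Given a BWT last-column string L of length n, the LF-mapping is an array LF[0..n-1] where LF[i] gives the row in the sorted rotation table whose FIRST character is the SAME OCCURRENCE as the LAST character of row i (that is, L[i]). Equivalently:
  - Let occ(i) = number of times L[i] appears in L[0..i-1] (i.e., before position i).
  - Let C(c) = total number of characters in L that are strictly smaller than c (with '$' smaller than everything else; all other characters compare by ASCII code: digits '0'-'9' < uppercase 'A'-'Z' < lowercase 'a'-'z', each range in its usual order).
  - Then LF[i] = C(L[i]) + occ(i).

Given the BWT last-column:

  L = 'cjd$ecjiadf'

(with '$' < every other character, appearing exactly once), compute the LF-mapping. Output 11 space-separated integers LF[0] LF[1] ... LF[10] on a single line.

Char counts: '$':1, 'a':1, 'c':2, 'd':2, 'e':1, 'f':1, 'i':1, 'j':2
C (first-col start): C('$')=0, C('a')=1, C('c')=2, C('d')=4, C('e')=6, C('f')=7, C('i')=8, C('j')=9
L[0]='c': occ=0, LF[0]=C('c')+0=2+0=2
L[1]='j': occ=0, LF[1]=C('j')+0=9+0=9
L[2]='d': occ=0, LF[2]=C('d')+0=4+0=4
L[3]='$': occ=0, LF[3]=C('$')+0=0+0=0
L[4]='e': occ=0, LF[4]=C('e')+0=6+0=6
L[5]='c': occ=1, LF[5]=C('c')+1=2+1=3
L[6]='j': occ=1, LF[6]=C('j')+1=9+1=10
L[7]='i': occ=0, LF[7]=C('i')+0=8+0=8
L[8]='a': occ=0, LF[8]=C('a')+0=1+0=1
L[9]='d': occ=1, LF[9]=C('d')+1=4+1=5
L[10]='f': occ=0, LF[10]=C('f')+0=7+0=7

Answer: 2 9 4 0 6 3 10 8 1 5 7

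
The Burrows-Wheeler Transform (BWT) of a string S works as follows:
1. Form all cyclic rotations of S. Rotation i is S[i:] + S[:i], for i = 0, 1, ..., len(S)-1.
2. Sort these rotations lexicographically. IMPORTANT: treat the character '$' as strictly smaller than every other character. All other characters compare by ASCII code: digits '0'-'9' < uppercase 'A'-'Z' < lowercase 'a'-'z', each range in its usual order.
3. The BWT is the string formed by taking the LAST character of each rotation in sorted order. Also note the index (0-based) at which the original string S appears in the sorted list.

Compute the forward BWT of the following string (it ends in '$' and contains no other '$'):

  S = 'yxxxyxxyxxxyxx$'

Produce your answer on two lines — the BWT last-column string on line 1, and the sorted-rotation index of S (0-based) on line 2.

All 15 rotations (rotation i = S[i:]+S[:i]):
  rot[0] = yxxxyxxyxxxyxx$
  rot[1] = xxxyxxyxxxyxx$y
  rot[2] = xxyxxyxxxyxx$yx
  rot[3] = xyxxyxxxyxx$yxx
  rot[4] = yxxyxxxyxx$yxxx
  rot[5] = xxyxxxyxx$yxxxy
  rot[6] = xyxxxyxx$yxxxyx
  rot[7] = yxxxyxx$yxxxyxx
  rot[8] = xxxyxx$yxxxyxxy
  rot[9] = xxyxx$yxxxyxxyx
  rot[10] = xyxx$yxxxyxxyxx
  rot[11] = yxx$yxxxyxxyxxx
  rot[12] = xx$yxxxyxxyxxxy
  rot[13] = x$yxxxyxxyxxxyx
  rot[14] = $yxxxyxxyxxxyxx
Sorted (with $ < everything):
  sorted[0] = $yxxxyxxyxxxyxx  (last char: 'x')
  sorted[1] = x$yxxxyxxyxxxyx  (last char: 'x')
  sorted[2] = xx$yxxxyxxyxxxy  (last char: 'y')
  sorted[3] = xxxyxx$yxxxyxxy  (last char: 'y')
  sorted[4] = xxxyxxyxxxyxx$y  (last char: 'y')
  sorted[5] = xxyxx$yxxxyxxyx  (last char: 'x')
  sorted[6] = xxyxxxyxx$yxxxy  (last char: 'y')
  sorted[7] = xxyxxyxxxyxx$yx  (last char: 'x')
  sorted[8] = xyxx$yxxxyxxyxx  (last char: 'x')
  sorted[9] = xyxxxyxx$yxxxyx  (last char: 'x')
  sorted[10] = xyxxyxxxyxx$yxx  (last char: 'x')
  sorted[11] = yxx$yxxxyxxyxxx  (last char: 'x')
  sorted[12] = yxxxyxx$yxxxyxx  (last char: 'x')
  sorted[13] = yxxxyxxyxxxyxx$  (last char: '$')
  sorted[14] = yxxyxxxyxx$yxxx  (last char: 'x')
Last column: xxyyyxyxxxxxx$x
Original string S is at sorted index 13

Answer: xxyyyxyxxxxxx$x
13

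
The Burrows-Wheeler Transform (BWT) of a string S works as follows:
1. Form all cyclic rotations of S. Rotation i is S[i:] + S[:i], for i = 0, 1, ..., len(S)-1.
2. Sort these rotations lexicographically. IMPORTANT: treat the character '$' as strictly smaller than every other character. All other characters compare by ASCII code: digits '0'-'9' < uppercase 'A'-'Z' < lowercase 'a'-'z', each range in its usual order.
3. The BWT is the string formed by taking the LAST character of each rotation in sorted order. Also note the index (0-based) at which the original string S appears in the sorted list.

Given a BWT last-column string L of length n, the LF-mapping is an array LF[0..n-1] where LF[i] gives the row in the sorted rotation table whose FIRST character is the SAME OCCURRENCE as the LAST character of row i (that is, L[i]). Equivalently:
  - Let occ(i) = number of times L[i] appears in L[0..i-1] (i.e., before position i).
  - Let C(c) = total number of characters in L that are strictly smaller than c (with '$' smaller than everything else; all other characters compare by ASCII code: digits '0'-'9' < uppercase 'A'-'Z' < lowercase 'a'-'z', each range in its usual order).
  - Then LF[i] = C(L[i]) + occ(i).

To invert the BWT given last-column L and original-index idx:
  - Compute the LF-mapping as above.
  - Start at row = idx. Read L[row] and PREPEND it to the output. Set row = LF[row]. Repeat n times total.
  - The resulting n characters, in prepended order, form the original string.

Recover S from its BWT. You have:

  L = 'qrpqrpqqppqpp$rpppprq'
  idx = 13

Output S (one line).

LF mapping: 11 17 1 12 18 2 13 14 3 4 15 5 6 0 19 7 8 9 10 20 16
Walk LF starting at row 13, prepending L[row]:
  step 1: row=13, L[13]='$', prepend. Next row=LF[13]=0
  step 2: row=0, L[0]='q', prepend. Next row=LF[0]=11
  step 3: row=11, L[11]='p', prepend. Next row=LF[11]=5
  step 4: row=5, L[5]='p', prepend. Next row=LF[5]=2
  step 5: row=2, L[2]='p', prepend. Next row=LF[2]=1
  step 6: row=1, L[1]='r', prepend. Next row=LF[1]=17
  step 7: row=17, L[17]='p', prepend. Next row=LF[17]=9
  step 8: row=9, L[9]='p', prepend. Next row=LF[9]=4
  step 9: row=4, L[4]='r', prepend. Next row=LF[4]=18
  step 10: row=18, L[18]='p', prepend. Next row=LF[18]=10
  step 11: row=10, L[10]='q', prepend. Next row=LF[10]=15
  step 12: row=15, L[15]='p', prepend. Next row=LF[15]=7
  step 13: row=7, L[7]='q', prepend. Next row=LF[7]=14
  step 14: row=14, L[14]='r', prepend. Next row=LF[14]=19
  step 15: row=19, L[19]='r', prepend. Next row=LF[19]=20
  step 16: row=20, L[20]='q', prepend. Next row=LF[20]=16
  step 17: row=16, L[16]='p', prepend. Next row=LF[16]=8
  step 18: row=8, L[8]='p', prepend. Next row=LF[8]=3
  step 19: row=3, L[3]='q', prepend. Next row=LF[3]=12
  step 20: row=12, L[12]='p', prepend. Next row=LF[12]=6
  step 21: row=6, L[6]='q', prepend. Next row=LF[6]=13
Reversed output: qpqppqrrqpqprpprpppq$

Answer: qpqppqrrqpqprpprpppq$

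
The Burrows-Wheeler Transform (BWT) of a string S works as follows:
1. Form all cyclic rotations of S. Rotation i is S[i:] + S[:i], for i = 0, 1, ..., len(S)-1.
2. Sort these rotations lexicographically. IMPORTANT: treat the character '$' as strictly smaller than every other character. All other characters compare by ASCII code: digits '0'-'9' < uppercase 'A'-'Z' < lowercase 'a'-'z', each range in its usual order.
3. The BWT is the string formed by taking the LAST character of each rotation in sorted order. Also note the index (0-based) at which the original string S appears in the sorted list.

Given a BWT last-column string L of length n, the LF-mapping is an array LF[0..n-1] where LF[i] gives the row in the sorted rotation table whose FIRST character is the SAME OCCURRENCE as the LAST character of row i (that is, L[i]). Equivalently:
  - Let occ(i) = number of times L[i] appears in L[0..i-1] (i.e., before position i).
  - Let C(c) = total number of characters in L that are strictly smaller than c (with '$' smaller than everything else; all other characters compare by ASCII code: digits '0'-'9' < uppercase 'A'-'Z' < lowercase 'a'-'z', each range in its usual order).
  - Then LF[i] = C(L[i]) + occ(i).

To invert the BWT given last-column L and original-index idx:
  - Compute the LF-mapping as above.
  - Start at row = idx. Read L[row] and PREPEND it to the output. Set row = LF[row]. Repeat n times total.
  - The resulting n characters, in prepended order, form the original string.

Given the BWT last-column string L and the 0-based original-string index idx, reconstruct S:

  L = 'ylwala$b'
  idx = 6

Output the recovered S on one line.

Answer: wallaby$

Derivation:
LF mapping: 7 4 6 1 5 2 0 3
Walk LF starting at row 6, prepending L[row]:
  step 1: row=6, L[6]='$', prepend. Next row=LF[6]=0
  step 2: row=0, L[0]='y', prepend. Next row=LF[0]=7
  step 3: row=7, L[7]='b', prepend. Next row=LF[7]=3
  step 4: row=3, L[3]='a', prepend. Next row=LF[3]=1
  step 5: row=1, L[1]='l', prepend. Next row=LF[1]=4
  step 6: row=4, L[4]='l', prepend. Next row=LF[4]=5
  step 7: row=5, L[5]='a', prepend. Next row=LF[5]=2
  step 8: row=2, L[2]='w', prepend. Next row=LF[2]=6
Reversed output: wallaby$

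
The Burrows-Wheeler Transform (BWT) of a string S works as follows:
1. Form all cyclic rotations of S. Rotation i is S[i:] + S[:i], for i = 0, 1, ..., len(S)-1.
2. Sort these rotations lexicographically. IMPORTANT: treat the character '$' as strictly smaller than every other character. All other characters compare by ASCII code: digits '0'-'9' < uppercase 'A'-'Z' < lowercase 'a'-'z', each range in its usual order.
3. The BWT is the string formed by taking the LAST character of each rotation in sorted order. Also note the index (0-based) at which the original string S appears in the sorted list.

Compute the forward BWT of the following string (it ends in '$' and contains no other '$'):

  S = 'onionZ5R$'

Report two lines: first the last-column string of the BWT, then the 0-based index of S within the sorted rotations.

Answer: RZ5nnooi$
8

Derivation:
All 9 rotations (rotation i = S[i:]+S[:i]):
  rot[0] = onionZ5R$
  rot[1] = nionZ5R$o
  rot[2] = ionZ5R$on
  rot[3] = onZ5R$oni
  rot[4] = nZ5R$onio
  rot[5] = Z5R$onion
  rot[6] = 5R$onionZ
  rot[7] = R$onionZ5
  rot[8] = $onionZ5R
Sorted (with $ < everything):
  sorted[0] = $onionZ5R  (last char: 'R')
  sorted[1] = 5R$onionZ  (last char: 'Z')
  sorted[2] = R$onionZ5  (last char: '5')
  sorted[3] = Z5R$onion  (last char: 'n')
  sorted[4] = ionZ5R$on  (last char: 'n')
  sorted[5] = nZ5R$onio  (last char: 'o')
  sorted[6] = nionZ5R$o  (last char: 'o')
  sorted[7] = onZ5R$oni  (last char: 'i')
  sorted[8] = onionZ5R$  (last char: '$')
Last column: RZ5nnooi$
Original string S is at sorted index 8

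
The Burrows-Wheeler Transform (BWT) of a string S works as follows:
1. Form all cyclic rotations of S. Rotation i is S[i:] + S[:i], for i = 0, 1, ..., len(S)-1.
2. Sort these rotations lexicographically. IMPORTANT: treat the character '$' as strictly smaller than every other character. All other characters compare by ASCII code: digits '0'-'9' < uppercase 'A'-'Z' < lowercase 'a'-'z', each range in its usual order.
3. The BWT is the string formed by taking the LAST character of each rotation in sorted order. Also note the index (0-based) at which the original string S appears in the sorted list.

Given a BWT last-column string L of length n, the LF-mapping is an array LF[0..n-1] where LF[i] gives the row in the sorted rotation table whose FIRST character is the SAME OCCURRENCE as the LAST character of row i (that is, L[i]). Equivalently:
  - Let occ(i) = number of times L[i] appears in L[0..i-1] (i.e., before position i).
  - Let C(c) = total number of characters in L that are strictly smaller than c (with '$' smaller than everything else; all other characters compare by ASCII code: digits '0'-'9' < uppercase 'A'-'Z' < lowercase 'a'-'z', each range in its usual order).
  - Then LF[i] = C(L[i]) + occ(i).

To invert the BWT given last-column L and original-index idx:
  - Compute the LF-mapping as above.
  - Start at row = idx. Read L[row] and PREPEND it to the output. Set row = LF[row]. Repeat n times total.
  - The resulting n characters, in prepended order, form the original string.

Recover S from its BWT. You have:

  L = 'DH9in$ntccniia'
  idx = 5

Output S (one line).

LF mapping: 2 3 1 7 10 0 11 13 5 6 12 8 9 4
Walk LF starting at row 5, prepending L[row]:
  step 1: row=5, L[5]='$', prepend. Next row=LF[5]=0
  step 2: row=0, L[0]='D', prepend. Next row=LF[0]=2
  step 3: row=2, L[2]='9', prepend. Next row=LF[2]=1
  step 4: row=1, L[1]='H', prepend. Next row=LF[1]=3
  step 5: row=3, L[3]='i', prepend. Next row=LF[3]=7
  step 6: row=7, L[7]='t', prepend. Next row=LF[7]=13
  step 7: row=13, L[13]='a', prepend. Next row=LF[13]=4
  step 8: row=4, L[4]='n', prepend. Next row=LF[4]=10
  step 9: row=10, L[10]='n', prepend. Next row=LF[10]=12
  step 10: row=12, L[12]='i', prepend. Next row=LF[12]=9
  step 11: row=9, L[9]='c', prepend. Next row=LF[9]=6
  step 12: row=6, L[6]='n', prepend. Next row=LF[6]=11
  step 13: row=11, L[11]='i', prepend. Next row=LF[11]=8
  step 14: row=8, L[8]='c', prepend. Next row=LF[8]=5
Reversed output: cincinnatiH9D$

Answer: cincinnatiH9D$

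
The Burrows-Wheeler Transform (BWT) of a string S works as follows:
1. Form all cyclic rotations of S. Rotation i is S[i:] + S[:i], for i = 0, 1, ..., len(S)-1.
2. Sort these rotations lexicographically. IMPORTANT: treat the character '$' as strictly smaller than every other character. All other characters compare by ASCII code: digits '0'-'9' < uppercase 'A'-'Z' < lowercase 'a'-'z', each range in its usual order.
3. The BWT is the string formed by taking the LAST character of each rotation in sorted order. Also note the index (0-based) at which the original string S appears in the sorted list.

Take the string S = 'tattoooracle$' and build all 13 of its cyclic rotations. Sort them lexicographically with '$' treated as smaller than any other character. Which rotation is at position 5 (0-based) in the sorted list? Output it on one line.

All 13 rotations (rotation i = S[i:]+S[:i]):
  rot[0] = tattoooracle$
  rot[1] = attoooracle$t
  rot[2] = ttoooracle$ta
  rot[3] = toooracle$tat
  rot[4] = oooracle$tatt
  rot[5] = ooracle$tatto
  rot[6] = oracle$tattoo
  rot[7] = racle$tattooo
  rot[8] = acle$tattooor
  rot[9] = cle$tattooora
  rot[10] = le$tattooorac
  rot[11] = e$tattoooracl
  rot[12] = $tattoooracle
Sorted (with $ < everything):
  sorted[0] = $tattoooracle
  sorted[1] = acle$tattooor
  sorted[2] = attoooracle$t
  sorted[3] = cle$tattooora
  sorted[4] = e$tattoooracl
  sorted[5] = le$tattooorac
  sorted[6] = oooracle$tatt
  sorted[7] = ooracle$tatto
  sorted[8] = oracle$tattoo
  sorted[9] = racle$tattooo
  sorted[10] = tattoooracle$
  sorted[11] = toooracle$tat
  sorted[12] = ttoooracle$ta
sorted[5] = le$tattooorac

Answer: le$tattooorac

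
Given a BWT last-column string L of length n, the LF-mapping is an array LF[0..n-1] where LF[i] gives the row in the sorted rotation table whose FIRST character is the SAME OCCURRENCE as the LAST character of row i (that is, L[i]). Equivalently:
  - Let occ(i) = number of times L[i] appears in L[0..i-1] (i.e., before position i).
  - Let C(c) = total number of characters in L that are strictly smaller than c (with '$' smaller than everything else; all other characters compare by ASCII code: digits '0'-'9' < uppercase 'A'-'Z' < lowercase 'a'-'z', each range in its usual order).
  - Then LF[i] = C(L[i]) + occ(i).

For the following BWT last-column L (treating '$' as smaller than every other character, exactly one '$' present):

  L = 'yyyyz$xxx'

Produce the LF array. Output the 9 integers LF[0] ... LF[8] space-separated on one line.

Answer: 4 5 6 7 8 0 1 2 3

Derivation:
Char counts: '$':1, 'x':3, 'y':4, 'z':1
C (first-col start): C('$')=0, C('x')=1, C('y')=4, C('z')=8
L[0]='y': occ=0, LF[0]=C('y')+0=4+0=4
L[1]='y': occ=1, LF[1]=C('y')+1=4+1=5
L[2]='y': occ=2, LF[2]=C('y')+2=4+2=6
L[3]='y': occ=3, LF[3]=C('y')+3=4+3=7
L[4]='z': occ=0, LF[4]=C('z')+0=8+0=8
L[5]='$': occ=0, LF[5]=C('$')+0=0+0=0
L[6]='x': occ=0, LF[6]=C('x')+0=1+0=1
L[7]='x': occ=1, LF[7]=C('x')+1=1+1=2
L[8]='x': occ=2, LF[8]=C('x')+2=1+2=3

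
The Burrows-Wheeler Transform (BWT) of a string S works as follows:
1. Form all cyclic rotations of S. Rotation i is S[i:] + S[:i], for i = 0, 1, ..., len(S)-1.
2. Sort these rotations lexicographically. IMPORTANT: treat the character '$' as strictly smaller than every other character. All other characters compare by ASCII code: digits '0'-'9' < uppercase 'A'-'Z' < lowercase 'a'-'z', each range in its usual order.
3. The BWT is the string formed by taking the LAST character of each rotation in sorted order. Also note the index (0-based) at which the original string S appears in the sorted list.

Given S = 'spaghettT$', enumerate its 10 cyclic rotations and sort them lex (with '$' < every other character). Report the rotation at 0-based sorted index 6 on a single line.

All 10 rotations (rotation i = S[i:]+S[:i]):
  rot[0] = spaghettT$
  rot[1] = paghettT$s
  rot[2] = aghettT$sp
  rot[3] = ghettT$spa
  rot[4] = hettT$spag
  rot[5] = ettT$spagh
  rot[6] = ttT$spaghe
  rot[7] = tT$spaghet
  rot[8] = T$spaghett
  rot[9] = $spaghettT
Sorted (with $ < everything):
  sorted[0] = $spaghettT
  sorted[1] = T$spaghett
  sorted[2] = aghettT$sp
  sorted[3] = ettT$spagh
  sorted[4] = ghettT$spa
  sorted[5] = hettT$spag
  sorted[6] = paghettT$s
  sorted[7] = spaghettT$
  sorted[8] = tT$spaghet
  sorted[9] = ttT$spaghe
sorted[6] = paghettT$s

Answer: paghettT$s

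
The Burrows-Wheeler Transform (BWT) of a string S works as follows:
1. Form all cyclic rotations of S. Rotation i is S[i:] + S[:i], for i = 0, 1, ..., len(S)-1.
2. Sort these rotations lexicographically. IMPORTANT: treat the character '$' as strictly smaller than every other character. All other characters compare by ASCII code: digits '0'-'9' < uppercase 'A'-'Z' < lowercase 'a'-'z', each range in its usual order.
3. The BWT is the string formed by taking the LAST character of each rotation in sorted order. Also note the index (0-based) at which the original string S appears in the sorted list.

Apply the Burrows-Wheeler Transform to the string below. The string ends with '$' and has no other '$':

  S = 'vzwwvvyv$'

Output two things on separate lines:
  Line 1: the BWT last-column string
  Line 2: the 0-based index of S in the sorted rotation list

All 9 rotations (rotation i = S[i:]+S[:i]):
  rot[0] = vzwwvvyv$
  rot[1] = zwwvvyv$v
  rot[2] = wwvvyv$vz
  rot[3] = wvvyv$vzw
  rot[4] = vvyv$vzww
  rot[5] = vyv$vzwwv
  rot[6] = yv$vzwwvv
  rot[7] = v$vzwwvvy
  rot[8] = $vzwwvvyv
Sorted (with $ < everything):
  sorted[0] = $vzwwvvyv  (last char: 'v')
  sorted[1] = v$vzwwvvy  (last char: 'y')
  sorted[2] = vvyv$vzww  (last char: 'w')
  sorted[3] = vyv$vzwwv  (last char: 'v')
  sorted[4] = vzwwvvyv$  (last char: '$')
  sorted[5] = wvvyv$vzw  (last char: 'w')
  sorted[6] = wwvvyv$vz  (last char: 'z')
  sorted[7] = yv$vzwwvv  (last char: 'v')
  sorted[8] = zwwvvyv$v  (last char: 'v')
Last column: vywv$wzvv
Original string S is at sorted index 4

Answer: vywv$wzvv
4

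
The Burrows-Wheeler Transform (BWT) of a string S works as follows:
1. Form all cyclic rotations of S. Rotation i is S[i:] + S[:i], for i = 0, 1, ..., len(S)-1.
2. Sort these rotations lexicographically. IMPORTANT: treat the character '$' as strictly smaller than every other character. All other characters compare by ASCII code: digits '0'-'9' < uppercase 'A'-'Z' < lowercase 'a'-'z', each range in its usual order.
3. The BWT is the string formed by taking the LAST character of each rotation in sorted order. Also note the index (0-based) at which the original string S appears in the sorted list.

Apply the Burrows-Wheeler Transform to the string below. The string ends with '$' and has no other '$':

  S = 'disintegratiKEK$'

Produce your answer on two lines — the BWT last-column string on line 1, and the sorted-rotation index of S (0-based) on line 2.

Answer: KKEir$tetsdigina
5

Derivation:
All 16 rotations (rotation i = S[i:]+S[:i]):
  rot[0] = disintegratiKEK$
  rot[1] = isintegratiKEK$d
  rot[2] = sintegratiKEK$di
  rot[3] = integratiKEK$dis
  rot[4] = ntegratiKEK$disi
  rot[5] = tegratiKEK$disin
  rot[6] = egratiKEK$disint
  rot[7] = gratiKEK$disinte
  rot[8] = ratiKEK$disinteg
  rot[9] = atiKEK$disintegr
  rot[10] = tiKEK$disintegra
  rot[11] = iKEK$disintegrat
  rot[12] = KEK$disintegrati
  rot[13] = EK$disintegratiK
  rot[14] = K$disintegratiKE
  rot[15] = $disintegratiKEK
Sorted (with $ < everything):
  sorted[0] = $disintegratiKEK  (last char: 'K')
  sorted[1] = EK$disintegratiK  (last char: 'K')
  sorted[2] = K$disintegratiKE  (last char: 'E')
  sorted[3] = KEK$disintegrati  (last char: 'i')
  sorted[4] = atiKEK$disintegr  (last char: 'r')
  sorted[5] = disintegratiKEK$  (last char: '$')
  sorted[6] = egratiKEK$disint  (last char: 't')
  sorted[7] = gratiKEK$disinte  (last char: 'e')
  sorted[8] = iKEK$disintegrat  (last char: 't')
  sorted[9] = integratiKEK$dis  (last char: 's')
  sorted[10] = isintegratiKEK$d  (last char: 'd')
  sorted[11] = ntegratiKEK$disi  (last char: 'i')
  sorted[12] = ratiKEK$disinteg  (last char: 'g')
  sorted[13] = sintegratiKEK$di  (last char: 'i')
  sorted[14] = tegratiKEK$disin  (last char: 'n')
  sorted[15] = tiKEK$disintegra  (last char: 'a')
Last column: KKEir$tetsdigina
Original string S is at sorted index 5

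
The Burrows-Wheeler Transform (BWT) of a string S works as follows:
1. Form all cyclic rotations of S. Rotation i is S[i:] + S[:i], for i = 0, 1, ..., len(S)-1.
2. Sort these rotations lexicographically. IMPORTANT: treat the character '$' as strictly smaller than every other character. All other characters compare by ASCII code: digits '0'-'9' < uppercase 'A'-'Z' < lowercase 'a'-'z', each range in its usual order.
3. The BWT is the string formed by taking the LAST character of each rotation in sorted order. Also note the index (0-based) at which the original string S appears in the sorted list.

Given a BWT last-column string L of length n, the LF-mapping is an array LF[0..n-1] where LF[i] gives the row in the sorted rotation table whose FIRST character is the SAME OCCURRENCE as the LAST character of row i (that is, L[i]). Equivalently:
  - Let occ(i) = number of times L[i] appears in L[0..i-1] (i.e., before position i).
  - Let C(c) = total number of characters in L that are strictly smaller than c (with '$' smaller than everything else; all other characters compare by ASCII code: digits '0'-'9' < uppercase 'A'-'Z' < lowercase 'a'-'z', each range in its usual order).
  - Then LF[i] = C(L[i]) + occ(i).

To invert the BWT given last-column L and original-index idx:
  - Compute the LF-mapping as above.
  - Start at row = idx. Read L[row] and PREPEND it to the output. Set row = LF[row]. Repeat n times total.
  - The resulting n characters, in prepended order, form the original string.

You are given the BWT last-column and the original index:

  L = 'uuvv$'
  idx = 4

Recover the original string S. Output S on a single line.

LF mapping: 1 2 3 4 0
Walk LF starting at row 4, prepending L[row]:
  step 1: row=4, L[4]='$', prepend. Next row=LF[4]=0
  step 2: row=0, L[0]='u', prepend. Next row=LF[0]=1
  step 3: row=1, L[1]='u', prepend. Next row=LF[1]=2
  step 4: row=2, L[2]='v', prepend. Next row=LF[2]=3
  step 5: row=3, L[3]='v', prepend. Next row=LF[3]=4
Reversed output: vvuu$

Answer: vvuu$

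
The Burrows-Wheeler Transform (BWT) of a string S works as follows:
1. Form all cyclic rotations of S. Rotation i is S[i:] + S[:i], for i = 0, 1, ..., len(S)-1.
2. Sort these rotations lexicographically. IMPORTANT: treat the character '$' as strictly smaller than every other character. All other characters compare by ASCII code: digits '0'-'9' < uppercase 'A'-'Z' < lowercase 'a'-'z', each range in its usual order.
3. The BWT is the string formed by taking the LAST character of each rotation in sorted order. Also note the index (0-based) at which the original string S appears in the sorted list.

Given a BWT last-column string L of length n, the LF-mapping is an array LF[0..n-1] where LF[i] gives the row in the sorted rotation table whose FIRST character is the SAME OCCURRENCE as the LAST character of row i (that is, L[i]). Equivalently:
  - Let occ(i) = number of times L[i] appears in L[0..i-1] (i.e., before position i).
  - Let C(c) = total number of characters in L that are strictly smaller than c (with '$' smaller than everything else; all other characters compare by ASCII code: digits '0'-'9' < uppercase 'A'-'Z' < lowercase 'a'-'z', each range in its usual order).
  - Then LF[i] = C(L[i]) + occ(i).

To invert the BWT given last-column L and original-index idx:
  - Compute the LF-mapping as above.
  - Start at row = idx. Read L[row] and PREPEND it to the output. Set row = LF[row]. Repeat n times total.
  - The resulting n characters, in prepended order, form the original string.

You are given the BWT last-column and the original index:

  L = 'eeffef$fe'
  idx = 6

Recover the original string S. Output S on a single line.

LF mapping: 1 2 5 6 3 7 0 8 4
Walk LF starting at row 6, prepending L[row]:
  step 1: row=6, L[6]='$', prepend. Next row=LF[6]=0
  step 2: row=0, L[0]='e', prepend. Next row=LF[0]=1
  step 3: row=1, L[1]='e', prepend. Next row=LF[1]=2
  step 4: row=2, L[2]='f', prepend. Next row=LF[2]=5
  step 5: row=5, L[5]='f', prepend. Next row=LF[5]=7
  step 6: row=7, L[7]='f', prepend. Next row=LF[7]=8
  step 7: row=8, L[8]='e', prepend. Next row=LF[8]=4
  step 8: row=4, L[4]='e', prepend. Next row=LF[4]=3
  step 9: row=3, L[3]='f', prepend. Next row=LF[3]=6
Reversed output: feefffee$

Answer: feefffee$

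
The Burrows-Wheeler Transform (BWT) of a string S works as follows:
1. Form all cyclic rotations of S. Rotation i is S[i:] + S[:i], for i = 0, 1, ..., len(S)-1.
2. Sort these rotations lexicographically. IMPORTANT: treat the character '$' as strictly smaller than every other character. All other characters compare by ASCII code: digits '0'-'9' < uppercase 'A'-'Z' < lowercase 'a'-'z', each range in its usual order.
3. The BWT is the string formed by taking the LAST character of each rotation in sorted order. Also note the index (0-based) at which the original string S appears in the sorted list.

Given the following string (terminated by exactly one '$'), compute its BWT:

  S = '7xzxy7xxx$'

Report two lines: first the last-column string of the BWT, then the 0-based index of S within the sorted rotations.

Answer: xy$xx7z7xx
2

Derivation:
All 10 rotations (rotation i = S[i:]+S[:i]):
  rot[0] = 7xzxy7xxx$
  rot[1] = xzxy7xxx$7
  rot[2] = zxy7xxx$7x
  rot[3] = xy7xxx$7xz
  rot[4] = y7xxx$7xzx
  rot[5] = 7xxx$7xzxy
  rot[6] = xxx$7xzxy7
  rot[7] = xx$7xzxy7x
  rot[8] = x$7xzxy7xx
  rot[9] = $7xzxy7xxx
Sorted (with $ < everything):
  sorted[0] = $7xzxy7xxx  (last char: 'x')
  sorted[1] = 7xxx$7xzxy  (last char: 'y')
  sorted[2] = 7xzxy7xxx$  (last char: '$')
  sorted[3] = x$7xzxy7xx  (last char: 'x')
  sorted[4] = xx$7xzxy7x  (last char: 'x')
  sorted[5] = xxx$7xzxy7  (last char: '7')
  sorted[6] = xy7xxx$7xz  (last char: 'z')
  sorted[7] = xzxy7xxx$7  (last char: '7')
  sorted[8] = y7xxx$7xzx  (last char: 'x')
  sorted[9] = zxy7xxx$7x  (last char: 'x')
Last column: xy$xx7z7xx
Original string S is at sorted index 2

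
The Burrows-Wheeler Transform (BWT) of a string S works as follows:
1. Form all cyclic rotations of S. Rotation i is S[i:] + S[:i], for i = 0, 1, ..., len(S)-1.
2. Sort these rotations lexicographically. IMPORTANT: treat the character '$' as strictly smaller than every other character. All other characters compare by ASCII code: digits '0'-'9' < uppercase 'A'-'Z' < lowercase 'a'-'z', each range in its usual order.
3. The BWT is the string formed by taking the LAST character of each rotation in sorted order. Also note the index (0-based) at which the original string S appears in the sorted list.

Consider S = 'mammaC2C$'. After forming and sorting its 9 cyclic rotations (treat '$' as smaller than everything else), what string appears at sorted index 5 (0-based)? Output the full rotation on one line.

Answer: ammaC2C$m

Derivation:
All 9 rotations (rotation i = S[i:]+S[:i]):
  rot[0] = mammaC2C$
  rot[1] = ammaC2C$m
  rot[2] = mmaC2C$ma
  rot[3] = maC2C$mam
  rot[4] = aC2C$mamm
  rot[5] = C2C$mamma
  rot[6] = 2C$mammaC
  rot[7] = C$mammaC2
  rot[8] = $mammaC2C
Sorted (with $ < everything):
  sorted[0] = $mammaC2C
  sorted[1] = 2C$mammaC
  sorted[2] = C$mammaC2
  sorted[3] = C2C$mamma
  sorted[4] = aC2C$mamm
  sorted[5] = ammaC2C$m
  sorted[6] = maC2C$mam
  sorted[7] = mammaC2C$
  sorted[8] = mmaC2C$ma
sorted[5] = ammaC2C$m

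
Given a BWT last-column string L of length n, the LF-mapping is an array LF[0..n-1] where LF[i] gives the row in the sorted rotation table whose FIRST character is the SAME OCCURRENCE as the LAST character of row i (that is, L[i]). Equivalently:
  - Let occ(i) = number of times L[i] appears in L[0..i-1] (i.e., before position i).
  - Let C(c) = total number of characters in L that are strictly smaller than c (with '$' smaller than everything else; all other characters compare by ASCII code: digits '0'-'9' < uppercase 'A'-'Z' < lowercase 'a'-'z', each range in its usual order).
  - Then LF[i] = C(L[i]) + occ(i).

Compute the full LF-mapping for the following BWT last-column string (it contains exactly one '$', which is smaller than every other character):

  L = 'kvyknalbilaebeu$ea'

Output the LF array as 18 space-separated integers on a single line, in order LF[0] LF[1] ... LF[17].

Char counts: '$':1, 'a':3, 'b':2, 'e':3, 'i':1, 'k':2, 'l':2, 'n':1, 'u':1, 'v':1, 'y':1
C (first-col start): C('$')=0, C('a')=1, C('b')=4, C('e')=6, C('i')=9, C('k')=10, C('l')=12, C('n')=14, C('u')=15, C('v')=16, C('y')=17
L[0]='k': occ=0, LF[0]=C('k')+0=10+0=10
L[1]='v': occ=0, LF[1]=C('v')+0=16+0=16
L[2]='y': occ=0, LF[2]=C('y')+0=17+0=17
L[3]='k': occ=1, LF[3]=C('k')+1=10+1=11
L[4]='n': occ=0, LF[4]=C('n')+0=14+0=14
L[5]='a': occ=0, LF[5]=C('a')+0=1+0=1
L[6]='l': occ=0, LF[6]=C('l')+0=12+0=12
L[7]='b': occ=0, LF[7]=C('b')+0=4+0=4
L[8]='i': occ=0, LF[8]=C('i')+0=9+0=9
L[9]='l': occ=1, LF[9]=C('l')+1=12+1=13
L[10]='a': occ=1, LF[10]=C('a')+1=1+1=2
L[11]='e': occ=0, LF[11]=C('e')+0=6+0=6
L[12]='b': occ=1, LF[12]=C('b')+1=4+1=5
L[13]='e': occ=1, LF[13]=C('e')+1=6+1=7
L[14]='u': occ=0, LF[14]=C('u')+0=15+0=15
L[15]='$': occ=0, LF[15]=C('$')+0=0+0=0
L[16]='e': occ=2, LF[16]=C('e')+2=6+2=8
L[17]='a': occ=2, LF[17]=C('a')+2=1+2=3

Answer: 10 16 17 11 14 1 12 4 9 13 2 6 5 7 15 0 8 3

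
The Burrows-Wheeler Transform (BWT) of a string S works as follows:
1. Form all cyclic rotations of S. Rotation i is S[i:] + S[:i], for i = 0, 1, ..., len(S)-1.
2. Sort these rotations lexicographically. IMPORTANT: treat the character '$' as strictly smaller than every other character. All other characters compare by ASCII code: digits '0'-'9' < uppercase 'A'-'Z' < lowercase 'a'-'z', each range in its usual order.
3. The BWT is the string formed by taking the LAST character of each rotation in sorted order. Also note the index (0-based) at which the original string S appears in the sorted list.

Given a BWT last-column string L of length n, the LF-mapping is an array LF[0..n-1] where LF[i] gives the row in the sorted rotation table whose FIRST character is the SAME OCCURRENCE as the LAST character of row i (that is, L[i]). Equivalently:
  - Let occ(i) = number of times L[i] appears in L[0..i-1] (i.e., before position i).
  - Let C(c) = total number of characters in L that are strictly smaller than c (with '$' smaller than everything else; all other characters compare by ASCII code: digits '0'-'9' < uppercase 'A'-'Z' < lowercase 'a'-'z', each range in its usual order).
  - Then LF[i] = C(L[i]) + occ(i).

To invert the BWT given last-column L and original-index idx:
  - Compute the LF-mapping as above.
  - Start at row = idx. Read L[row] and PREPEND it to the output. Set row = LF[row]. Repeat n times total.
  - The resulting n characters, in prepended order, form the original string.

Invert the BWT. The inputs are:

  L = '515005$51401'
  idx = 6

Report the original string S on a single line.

Answer: 15450100515$

Derivation:
LF mapping: 8 4 9 1 2 10 0 11 5 7 3 6
Walk LF starting at row 6, prepending L[row]:
  step 1: row=6, L[6]='$', prepend. Next row=LF[6]=0
  step 2: row=0, L[0]='5', prepend. Next row=LF[0]=8
  step 3: row=8, L[8]='1', prepend. Next row=LF[8]=5
  step 4: row=5, L[5]='5', prepend. Next row=LF[5]=10
  step 5: row=10, L[10]='0', prepend. Next row=LF[10]=3
  step 6: row=3, L[3]='0', prepend. Next row=LF[3]=1
  step 7: row=1, L[1]='1', prepend. Next row=LF[1]=4
  step 8: row=4, L[4]='0', prepend. Next row=LF[4]=2
  step 9: row=2, L[2]='5', prepend. Next row=LF[2]=9
  step 10: row=9, L[9]='4', prepend. Next row=LF[9]=7
  step 11: row=7, L[7]='5', prepend. Next row=LF[7]=11
  step 12: row=11, L[11]='1', prepend. Next row=LF[11]=6
Reversed output: 15450100515$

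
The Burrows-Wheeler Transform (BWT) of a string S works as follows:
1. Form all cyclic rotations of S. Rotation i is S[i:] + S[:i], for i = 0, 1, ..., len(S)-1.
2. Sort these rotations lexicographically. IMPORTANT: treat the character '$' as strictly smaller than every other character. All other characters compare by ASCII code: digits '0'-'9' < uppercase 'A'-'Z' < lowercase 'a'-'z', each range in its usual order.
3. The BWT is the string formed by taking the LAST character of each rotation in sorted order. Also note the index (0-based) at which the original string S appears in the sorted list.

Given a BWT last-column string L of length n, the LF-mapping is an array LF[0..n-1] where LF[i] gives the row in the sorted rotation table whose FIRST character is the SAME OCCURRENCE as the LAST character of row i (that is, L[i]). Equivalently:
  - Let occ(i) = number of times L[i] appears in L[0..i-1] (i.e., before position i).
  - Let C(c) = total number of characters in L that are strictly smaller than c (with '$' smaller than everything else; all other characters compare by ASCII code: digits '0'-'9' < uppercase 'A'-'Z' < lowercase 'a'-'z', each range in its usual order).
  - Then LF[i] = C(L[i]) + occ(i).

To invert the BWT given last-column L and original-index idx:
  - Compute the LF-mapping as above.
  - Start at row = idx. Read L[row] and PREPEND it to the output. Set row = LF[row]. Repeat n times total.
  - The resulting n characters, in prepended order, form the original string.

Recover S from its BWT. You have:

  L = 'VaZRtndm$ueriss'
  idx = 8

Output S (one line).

LF mapping: 2 4 3 1 13 9 5 8 0 14 6 10 7 11 12
Walk LF starting at row 8, prepending L[row]:
  step 1: row=8, L[8]='$', prepend. Next row=LF[8]=0
  step 2: row=0, L[0]='V', prepend. Next row=LF[0]=2
  step 3: row=2, L[2]='Z', prepend. Next row=LF[2]=3
  step 4: row=3, L[3]='R', prepend. Next row=LF[3]=1
  step 5: row=1, L[1]='a', prepend. Next row=LF[1]=4
  step 6: row=4, L[4]='t', prepend. Next row=LF[4]=13
  step 7: row=13, L[13]='s', prepend. Next row=LF[13]=11
  step 8: row=11, L[11]='r', prepend. Next row=LF[11]=10
  step 9: row=10, L[10]='e', prepend. Next row=LF[10]=6
  step 10: row=6, L[6]='d', prepend. Next row=LF[6]=5
  step 11: row=5, L[5]='n', prepend. Next row=LF[5]=9
  step 12: row=9, L[9]='u', prepend. Next row=LF[9]=14
  step 13: row=14, L[14]='s', prepend. Next row=LF[14]=12
  step 14: row=12, L[12]='i', prepend. Next row=LF[12]=7
  step 15: row=7, L[7]='m', prepend. Next row=LF[7]=8
Reversed output: misunderstaRZV$

Answer: misunderstaRZV$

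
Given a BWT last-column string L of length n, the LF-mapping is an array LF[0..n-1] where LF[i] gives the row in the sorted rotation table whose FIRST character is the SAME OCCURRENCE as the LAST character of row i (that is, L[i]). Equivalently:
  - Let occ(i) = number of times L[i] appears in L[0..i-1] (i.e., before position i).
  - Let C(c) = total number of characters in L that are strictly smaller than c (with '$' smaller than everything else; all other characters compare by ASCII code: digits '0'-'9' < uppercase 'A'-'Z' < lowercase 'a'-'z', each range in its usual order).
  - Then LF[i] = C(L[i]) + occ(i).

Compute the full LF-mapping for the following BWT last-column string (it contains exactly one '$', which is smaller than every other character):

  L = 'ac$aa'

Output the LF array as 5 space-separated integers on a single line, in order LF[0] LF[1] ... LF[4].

Char counts: '$':1, 'a':3, 'c':1
C (first-col start): C('$')=0, C('a')=1, C('c')=4
L[0]='a': occ=0, LF[0]=C('a')+0=1+0=1
L[1]='c': occ=0, LF[1]=C('c')+0=4+0=4
L[2]='$': occ=0, LF[2]=C('$')+0=0+0=0
L[3]='a': occ=1, LF[3]=C('a')+1=1+1=2
L[4]='a': occ=2, LF[4]=C('a')+2=1+2=3

Answer: 1 4 0 2 3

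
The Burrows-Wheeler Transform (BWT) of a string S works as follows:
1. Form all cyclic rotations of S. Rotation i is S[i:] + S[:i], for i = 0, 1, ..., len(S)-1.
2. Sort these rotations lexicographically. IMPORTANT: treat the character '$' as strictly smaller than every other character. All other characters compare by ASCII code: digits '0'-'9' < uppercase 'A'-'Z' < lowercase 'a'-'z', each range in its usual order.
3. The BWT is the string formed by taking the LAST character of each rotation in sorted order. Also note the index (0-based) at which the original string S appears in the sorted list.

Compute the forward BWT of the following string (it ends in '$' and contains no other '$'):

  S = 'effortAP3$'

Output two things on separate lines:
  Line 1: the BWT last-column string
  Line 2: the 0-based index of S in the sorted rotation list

Answer: 3PtA$effor
4

Derivation:
All 10 rotations (rotation i = S[i:]+S[:i]):
  rot[0] = effortAP3$
  rot[1] = ffortAP3$e
  rot[2] = fortAP3$ef
  rot[3] = ortAP3$eff
  rot[4] = rtAP3$effo
  rot[5] = tAP3$effor
  rot[6] = AP3$effort
  rot[7] = P3$effortA
  rot[8] = 3$effortAP
  rot[9] = $effortAP3
Sorted (with $ < everything):
  sorted[0] = $effortAP3  (last char: '3')
  sorted[1] = 3$effortAP  (last char: 'P')
  sorted[2] = AP3$effort  (last char: 't')
  sorted[3] = P3$effortA  (last char: 'A')
  sorted[4] = effortAP3$  (last char: '$')
  sorted[5] = ffortAP3$e  (last char: 'e')
  sorted[6] = fortAP3$ef  (last char: 'f')
  sorted[7] = ortAP3$eff  (last char: 'f')
  sorted[8] = rtAP3$effo  (last char: 'o')
  sorted[9] = tAP3$effor  (last char: 'r')
Last column: 3PtA$effor
Original string S is at sorted index 4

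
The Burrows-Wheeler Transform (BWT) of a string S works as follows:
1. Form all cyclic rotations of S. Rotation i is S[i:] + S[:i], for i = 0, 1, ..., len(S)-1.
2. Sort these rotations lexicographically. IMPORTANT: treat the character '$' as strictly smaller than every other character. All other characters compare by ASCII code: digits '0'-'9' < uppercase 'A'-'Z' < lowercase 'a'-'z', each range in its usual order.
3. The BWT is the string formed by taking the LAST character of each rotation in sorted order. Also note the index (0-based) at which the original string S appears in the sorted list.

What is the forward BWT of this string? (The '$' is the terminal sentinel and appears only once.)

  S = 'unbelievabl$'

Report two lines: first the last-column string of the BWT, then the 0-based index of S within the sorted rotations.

Answer: lvnabilbeu$e
10

Derivation:
All 12 rotations (rotation i = S[i:]+S[:i]):
  rot[0] = unbelievabl$
  rot[1] = nbelievabl$u
  rot[2] = believabl$un
  rot[3] = elievabl$unb
  rot[4] = lievabl$unbe
  rot[5] = ievabl$unbel
  rot[6] = evabl$unbeli
  rot[7] = vabl$unbelie
  rot[8] = abl$unbeliev
  rot[9] = bl$unbelieva
  rot[10] = l$unbelievab
  rot[11] = $unbelievabl
Sorted (with $ < everything):
  sorted[0] = $unbelievabl  (last char: 'l')
  sorted[1] = abl$unbeliev  (last char: 'v')
  sorted[2] = believabl$un  (last char: 'n')
  sorted[3] = bl$unbelieva  (last char: 'a')
  sorted[4] = elievabl$unb  (last char: 'b')
  sorted[5] = evabl$unbeli  (last char: 'i')
  sorted[6] = ievabl$unbel  (last char: 'l')
  sorted[7] = l$unbelievab  (last char: 'b')
  sorted[8] = lievabl$unbe  (last char: 'e')
  sorted[9] = nbelievabl$u  (last char: 'u')
  sorted[10] = unbelievabl$  (last char: '$')
  sorted[11] = vabl$unbelie  (last char: 'e')
Last column: lvnabilbeu$e
Original string S is at sorted index 10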